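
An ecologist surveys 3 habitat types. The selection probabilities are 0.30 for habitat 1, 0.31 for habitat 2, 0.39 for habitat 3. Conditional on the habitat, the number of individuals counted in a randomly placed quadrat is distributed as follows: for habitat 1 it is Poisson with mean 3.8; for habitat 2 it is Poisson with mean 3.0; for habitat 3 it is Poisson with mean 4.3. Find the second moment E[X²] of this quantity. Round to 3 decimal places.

For each component E[X²] = Var + (mean)², giving 1: 18.24; 2: 12; 3: 22.79.
Overall E[X²] = 0.3·18.24 + 0.31·12 + 0.39·22.79 = 18.0801.

18.080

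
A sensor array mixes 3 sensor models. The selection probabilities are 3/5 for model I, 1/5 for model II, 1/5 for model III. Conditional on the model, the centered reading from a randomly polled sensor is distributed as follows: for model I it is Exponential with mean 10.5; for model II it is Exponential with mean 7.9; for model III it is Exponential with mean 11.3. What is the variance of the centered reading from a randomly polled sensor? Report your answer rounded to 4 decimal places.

Per component, I: μ=10.5, E[X²]=220.5; II: μ=7.9, E[X²]=124.82; III: μ=11.3, E[X²]=255.38.
E[X] = 0.6·10.5 + 0.2·7.9 + 0.2·11.3 = 10.14.
E[X²] = 0.6·220.5 + 0.2·124.82 + 0.2·255.38 = 208.34.
Var(X) = E[X²] − (E[X])² = 208.34 − 102.82 = 105.52.

105.5204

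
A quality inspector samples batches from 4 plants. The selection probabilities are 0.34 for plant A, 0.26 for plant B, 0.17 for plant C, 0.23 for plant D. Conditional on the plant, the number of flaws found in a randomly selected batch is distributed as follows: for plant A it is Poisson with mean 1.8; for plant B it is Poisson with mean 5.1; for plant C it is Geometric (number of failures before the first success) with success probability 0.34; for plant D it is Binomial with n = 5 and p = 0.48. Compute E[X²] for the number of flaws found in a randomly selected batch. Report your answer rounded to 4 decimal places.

For each component E[X²] = Var + (mean)², giving A: 5.04; B: 31.11; C: 9.47751; D: 7.008.
Overall E[X²] = 0.34·5.04 + 0.26·31.11 + 0.17·9.47751 + 0.23·7.008 = 13.0252.

13.0252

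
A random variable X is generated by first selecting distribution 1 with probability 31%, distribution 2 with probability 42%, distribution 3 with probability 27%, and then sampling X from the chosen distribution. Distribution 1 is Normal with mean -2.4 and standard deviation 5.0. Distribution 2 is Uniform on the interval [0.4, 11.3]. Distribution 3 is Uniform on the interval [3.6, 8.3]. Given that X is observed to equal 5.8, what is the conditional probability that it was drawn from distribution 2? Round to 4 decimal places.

Likelihoods f(5.8 | ·): 1: 0.0207922; 2: 0.0917431; 3: 0.212766.
Posterior ∝ prior × likelihood. Numerator for 2: 0.42·0.0917431 = 0.0385321.
Normalizing constant: 0.31·0.0207922 + 0.42·0.0917431 + 0.27·0.212766 = 0.102425.
P(2 | observation) = 0.0385321 / 0.102425 = 0.3762.

0.3762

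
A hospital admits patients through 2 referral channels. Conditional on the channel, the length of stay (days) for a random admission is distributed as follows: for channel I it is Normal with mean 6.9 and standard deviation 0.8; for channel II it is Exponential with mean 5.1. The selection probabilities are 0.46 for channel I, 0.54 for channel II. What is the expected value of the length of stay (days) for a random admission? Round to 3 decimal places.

Component means — I: 6.9; II: 5.1.
E[X] = 0.46·6.9 + 0.54·5.1 = 5.928.

5.928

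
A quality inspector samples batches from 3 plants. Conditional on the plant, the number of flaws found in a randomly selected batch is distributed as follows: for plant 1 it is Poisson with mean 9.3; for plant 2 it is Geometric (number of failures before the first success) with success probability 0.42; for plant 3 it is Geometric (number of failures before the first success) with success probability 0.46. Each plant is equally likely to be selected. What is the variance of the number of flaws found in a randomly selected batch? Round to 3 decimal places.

Per component, 1: μ=9.3, E[X²]=95.79; 2: μ=1.38095, E[X²]=5.19501; 3: μ=1.17391, E[X²]=3.93006.
E[X] = 0.333333·9.3 + 0.333333·1.38095 + 0.333333·1.17391 = 3.95162.
E[X²] = 0.333333·95.79 + 0.333333·5.19501 + 0.333333·3.93006 = 34.9717.
Var(X) = E[X²] − (E[X])² = 34.9717 − 15.6153 = 19.3564.

19.356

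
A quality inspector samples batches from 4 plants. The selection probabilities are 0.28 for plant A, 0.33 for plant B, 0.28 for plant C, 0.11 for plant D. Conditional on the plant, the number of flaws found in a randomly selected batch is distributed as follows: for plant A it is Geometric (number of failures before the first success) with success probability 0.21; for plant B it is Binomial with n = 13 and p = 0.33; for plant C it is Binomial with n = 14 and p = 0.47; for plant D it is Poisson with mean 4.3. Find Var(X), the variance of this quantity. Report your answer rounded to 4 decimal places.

Per component, A: μ=3.7619, E[X²]=32.0658; B: μ=4.29, E[X²]=21.2784; C: μ=6.58, E[X²]=46.7838; D: μ=4.3, E[X²]=22.79.
E[X] = 0.28·3.7619 + 0.33·4.29 + 0.28·6.58 + 0.11·4.3 = 4.78443.
E[X²] = 0.28·32.0658 + 0.33·21.2784 + 0.28·46.7838 + 0.11·22.79 = 31.6066.
Var(X) = E[X²] − (E[X])² = 31.6066 − 22.8908 = 8.71585.

8.7158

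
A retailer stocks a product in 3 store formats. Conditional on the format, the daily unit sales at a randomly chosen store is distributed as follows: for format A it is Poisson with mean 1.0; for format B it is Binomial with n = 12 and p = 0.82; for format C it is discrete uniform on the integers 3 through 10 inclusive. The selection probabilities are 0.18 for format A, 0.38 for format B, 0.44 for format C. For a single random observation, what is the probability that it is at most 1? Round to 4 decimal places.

0.1324

Conditional on each format, P(X ≤ 1): A: 0.735759; B: 6.43969e-08; C: 0.
By total probability, P(X ≤ 1) = 0.18·0.735759 + 0.38·6.43969e-08 + 0.44·0 = 0.132437.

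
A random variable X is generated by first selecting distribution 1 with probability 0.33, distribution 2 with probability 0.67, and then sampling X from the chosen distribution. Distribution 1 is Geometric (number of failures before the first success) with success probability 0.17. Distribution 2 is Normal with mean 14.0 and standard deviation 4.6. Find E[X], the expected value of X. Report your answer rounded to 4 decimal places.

Component means — 1: 4.88235; 2: 14.
E[X] = 0.33·4.88235 + 0.67·14 = 10.9912.

10.9912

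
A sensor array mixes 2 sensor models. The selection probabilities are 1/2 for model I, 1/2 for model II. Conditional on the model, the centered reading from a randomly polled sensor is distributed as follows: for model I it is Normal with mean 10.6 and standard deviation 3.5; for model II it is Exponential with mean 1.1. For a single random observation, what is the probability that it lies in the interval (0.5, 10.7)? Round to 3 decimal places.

0.572

Conditional on each model, P(0.5 < X < 10.7): I: 0.509444; II: 0.634677.
By total probability, P(0.5 < X < 10.7) = 0.5·0.509444 + 0.5·0.634677 = 0.57206.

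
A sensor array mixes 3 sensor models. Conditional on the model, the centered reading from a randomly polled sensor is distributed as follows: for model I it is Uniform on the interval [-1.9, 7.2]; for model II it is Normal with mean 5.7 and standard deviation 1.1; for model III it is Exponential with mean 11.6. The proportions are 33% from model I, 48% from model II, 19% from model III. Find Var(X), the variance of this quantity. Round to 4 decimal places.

Per component, I: μ=2.65, E[X²]=13.9233; II: μ=5.7, E[X²]=33.7; III: μ=11.6, E[X²]=269.12.
E[X] = 0.33·2.65 + 0.48·5.7 + 0.19·11.6 = 5.8145.
E[X²] = 0.33·13.9233 + 0.48·33.7 + 0.19·269.12 = 71.9035.
Var(X) = E[X²] − (E[X])² = 71.9035 − 33.8084 = 38.0951.

38.0951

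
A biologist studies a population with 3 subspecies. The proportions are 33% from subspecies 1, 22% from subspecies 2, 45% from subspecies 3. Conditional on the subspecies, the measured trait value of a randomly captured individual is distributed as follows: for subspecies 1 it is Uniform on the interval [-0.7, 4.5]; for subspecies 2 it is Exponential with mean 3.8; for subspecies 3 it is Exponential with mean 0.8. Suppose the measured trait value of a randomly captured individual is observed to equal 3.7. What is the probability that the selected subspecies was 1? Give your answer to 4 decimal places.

0.6986

Likelihoods f(3.7 | ·): 1: 0.192308; 2: 0.0993918; 3: 0.0122546.
Posterior ∝ prior × likelihood. Numerator for 1: 0.33·0.192308 = 0.0634615.
Normalizing constant: 0.33·0.192308 + 0.22·0.0993918 + 0.45·0.0122546 = 0.0908423.
P(1 | observation) = 0.0634615 / 0.0908423 = 0.69859.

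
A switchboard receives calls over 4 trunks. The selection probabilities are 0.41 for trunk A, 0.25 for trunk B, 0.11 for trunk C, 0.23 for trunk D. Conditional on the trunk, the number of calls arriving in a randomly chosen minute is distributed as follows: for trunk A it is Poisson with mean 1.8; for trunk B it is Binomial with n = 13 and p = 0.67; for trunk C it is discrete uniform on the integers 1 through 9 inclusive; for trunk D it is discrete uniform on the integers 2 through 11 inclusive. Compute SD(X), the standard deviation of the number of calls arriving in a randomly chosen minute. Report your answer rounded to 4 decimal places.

3.4990

Per component, A: μ=1.8, E[X²]=5.04; B: μ=8.71, E[X²]=78.7384; C: μ=5, E[X²]=31.6667; D: μ=6.5, E[X²]=50.5.
E[X] = 0.41·1.8 + 0.25·8.71 + 0.11·5 + 0.23·6.5 = 4.9605.
E[X²] = 0.41·5.04 + 0.25·78.7384 + 0.11·31.6667 + 0.23·50.5 = 36.8493.
Var(X) = E[X²] − (E[X])² = 36.8493 − 24.6066 = 12.2428.
SD(X) = √12.2428 = 3.49897.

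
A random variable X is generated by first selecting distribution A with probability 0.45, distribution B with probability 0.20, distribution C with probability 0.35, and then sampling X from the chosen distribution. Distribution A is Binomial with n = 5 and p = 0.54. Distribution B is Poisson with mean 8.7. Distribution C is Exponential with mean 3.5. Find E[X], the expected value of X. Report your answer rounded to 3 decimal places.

Component means — A: 2.7; B: 8.7; C: 3.5.
E[X] = 0.45·2.7 + 0.2·8.7 + 0.35·3.5 = 4.18.

4.180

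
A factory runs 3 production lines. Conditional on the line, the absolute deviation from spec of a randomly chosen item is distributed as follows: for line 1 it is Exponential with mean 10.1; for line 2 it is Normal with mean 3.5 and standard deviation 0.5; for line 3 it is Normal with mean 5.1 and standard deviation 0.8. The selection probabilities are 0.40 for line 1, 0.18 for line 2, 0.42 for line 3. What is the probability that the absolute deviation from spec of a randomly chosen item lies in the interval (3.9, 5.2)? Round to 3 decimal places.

0.274

Conditional on each line, P(3.9 < X < 5.2): 1: 0.082087; 2: 0.211518; 3: 0.482931.
By total probability, P(3.9 < X < 5.2) = 0.4·0.082087 + 0.18·0.211518 + 0.42·0.482931 = 0.273739.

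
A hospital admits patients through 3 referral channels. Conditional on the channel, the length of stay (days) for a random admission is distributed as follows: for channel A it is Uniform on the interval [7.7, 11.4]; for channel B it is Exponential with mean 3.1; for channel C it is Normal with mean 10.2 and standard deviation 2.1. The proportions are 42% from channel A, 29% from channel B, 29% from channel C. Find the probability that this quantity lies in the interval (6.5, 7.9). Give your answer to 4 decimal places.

Conditional on each channel, P(6.5 < X < 7.9): A: 0.0540541; B: 0.0446444; C: 0.0976635.
By total probability, P(6.5 < X < 7.9) = 0.42·0.0540541 + 0.29·0.0446444 + 0.29·0.0976635 = 0.063972.

0.0640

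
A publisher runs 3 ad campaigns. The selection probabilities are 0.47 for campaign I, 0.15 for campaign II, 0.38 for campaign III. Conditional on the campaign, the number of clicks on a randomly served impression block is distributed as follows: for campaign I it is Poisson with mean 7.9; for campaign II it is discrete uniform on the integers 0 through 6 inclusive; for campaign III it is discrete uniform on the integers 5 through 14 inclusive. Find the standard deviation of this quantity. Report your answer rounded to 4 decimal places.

3.4650

Per component, I: μ=7.9, E[X²]=70.31; II: μ=3, E[X²]=13; III: μ=9.5, E[X²]=98.5.
E[X] = 0.47·7.9 + 0.15·3 + 0.38·9.5 = 7.773.
E[X²] = 0.47·70.31 + 0.15·13 + 0.38·98.5 = 72.4257.
Var(X) = E[X²] − (E[X])² = 72.4257 − 60.4195 = 12.0062.
SD(X) = √12.0062 = 3.46499.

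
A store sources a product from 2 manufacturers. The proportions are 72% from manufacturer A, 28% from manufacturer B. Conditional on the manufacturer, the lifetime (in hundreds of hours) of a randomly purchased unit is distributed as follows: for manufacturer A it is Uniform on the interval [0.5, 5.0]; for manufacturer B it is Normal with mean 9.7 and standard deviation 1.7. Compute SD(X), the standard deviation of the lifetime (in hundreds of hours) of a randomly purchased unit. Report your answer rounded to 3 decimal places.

Per component, A: μ=2.75, E[X²]=9.25; B: μ=9.7, E[X²]=96.98.
E[X] = 0.72·2.75 + 0.28·9.7 = 4.696.
E[X²] = 0.72·9.25 + 0.28·96.98 = 33.8144.
Var(X) = E[X²] − (E[X])² = 33.8144 − 22.0524 = 11.762.
SD(X) = √11.762 = 3.42957.

3.430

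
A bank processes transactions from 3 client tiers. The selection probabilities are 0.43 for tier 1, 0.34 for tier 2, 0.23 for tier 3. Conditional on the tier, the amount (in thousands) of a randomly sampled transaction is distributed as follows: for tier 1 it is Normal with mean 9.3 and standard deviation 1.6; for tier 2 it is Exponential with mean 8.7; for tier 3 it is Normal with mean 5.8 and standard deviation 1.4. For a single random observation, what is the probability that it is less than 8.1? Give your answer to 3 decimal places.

Conditional on each tier, P(X < 8.1): 1: 0.226627; 2: 0.605854; 3: 0.949794.
By total probability, P(X < 8.1) = 0.43·0.226627 + 0.34·0.605854 + 0.23·0.949794 = 0.521893.

0.522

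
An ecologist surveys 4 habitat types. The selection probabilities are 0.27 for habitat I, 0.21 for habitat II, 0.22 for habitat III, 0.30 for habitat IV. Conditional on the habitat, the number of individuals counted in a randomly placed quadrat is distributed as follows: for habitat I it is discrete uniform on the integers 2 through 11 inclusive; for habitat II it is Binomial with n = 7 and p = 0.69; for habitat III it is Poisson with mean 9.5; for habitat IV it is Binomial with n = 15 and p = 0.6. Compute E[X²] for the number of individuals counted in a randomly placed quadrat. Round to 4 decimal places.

For each component E[X²] = Var + (mean)², giving I: 50.5; II: 24.8262; III: 99.75; IV: 84.6.
Overall E[X²] = 0.27·50.5 + 0.21·24.8262 + 0.22·99.75 + 0.3·84.6 = 66.1735.

66.1735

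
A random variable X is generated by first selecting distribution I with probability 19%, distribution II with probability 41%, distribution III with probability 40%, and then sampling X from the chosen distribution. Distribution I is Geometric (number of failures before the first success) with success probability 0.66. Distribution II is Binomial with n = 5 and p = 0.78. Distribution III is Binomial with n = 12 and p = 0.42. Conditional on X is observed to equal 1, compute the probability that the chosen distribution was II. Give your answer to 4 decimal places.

0.0728

Likelihoods P(X=1 | ·): I: 0.2244; II: 0.00913598; III: 0.0125933.
Posterior ∝ prior × likelihood. Numerator for II: 0.41·0.00913598 = 0.00374575.
Normalizing constant: 0.19·0.2244 + 0.41·0.00913598 + 0.4·0.0125933 = 0.0514191.
P(II | observation) = 0.00374575 / 0.0514191 = 0.0728476.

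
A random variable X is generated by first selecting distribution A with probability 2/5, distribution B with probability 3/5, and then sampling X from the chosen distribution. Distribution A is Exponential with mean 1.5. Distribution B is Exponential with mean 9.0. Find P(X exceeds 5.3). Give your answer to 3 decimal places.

0.345

Conditional on each component, P(X > 5.3): A: 0.0292074; B: 0.554944.
By total probability, P(X > 5.3) = 0.4·0.0292074 + 0.6·0.554944 = 0.344649.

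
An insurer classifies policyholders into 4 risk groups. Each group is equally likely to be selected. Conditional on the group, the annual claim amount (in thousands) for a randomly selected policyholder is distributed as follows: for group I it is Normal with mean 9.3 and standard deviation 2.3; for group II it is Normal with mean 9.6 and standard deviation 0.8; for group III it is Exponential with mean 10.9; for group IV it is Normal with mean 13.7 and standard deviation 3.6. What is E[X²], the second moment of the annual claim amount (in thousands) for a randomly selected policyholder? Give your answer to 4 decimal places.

155.7125

For each component E[X²] = Var + (mean)², giving I: 91.78; II: 92.8; III: 237.62; IV: 200.65.
Overall E[X²] = 0.25·91.78 + 0.25·92.8 + 0.25·237.62 + 0.25·200.65 = 155.713.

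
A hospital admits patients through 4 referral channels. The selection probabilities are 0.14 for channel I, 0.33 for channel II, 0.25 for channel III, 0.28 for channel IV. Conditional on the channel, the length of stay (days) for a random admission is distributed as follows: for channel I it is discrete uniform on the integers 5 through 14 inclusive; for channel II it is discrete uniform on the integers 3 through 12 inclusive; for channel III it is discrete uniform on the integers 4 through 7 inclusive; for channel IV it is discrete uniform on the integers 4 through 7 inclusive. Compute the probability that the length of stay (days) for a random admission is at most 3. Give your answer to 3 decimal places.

0.033

Conditional on each channel, P(X ≤ 3): I: 0; II: 0.1; III: 0; IV: 0.
By total probability, P(X ≤ 3) = 0.14·0 + 0.33·0.1 + 0.25·0 + 0.28·0 = 0.033.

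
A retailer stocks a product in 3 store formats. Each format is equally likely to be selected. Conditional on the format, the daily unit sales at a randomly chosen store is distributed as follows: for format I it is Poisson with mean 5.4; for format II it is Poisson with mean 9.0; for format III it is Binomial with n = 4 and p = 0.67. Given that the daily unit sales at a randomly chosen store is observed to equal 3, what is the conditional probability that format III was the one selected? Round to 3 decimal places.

Likelihoods P(X=3 | ·): I: 0.118533; II: 0.0149943; III: 0.397007.
Posterior ∝ prior × likelihood. Numerator for III: 0.333333·0.397007 = 0.132336.
Normalizing constant: 0.333333·0.118533 + 0.333333·0.0149943 + 0.333333·0.397007 = 0.176845.
P(III | observation) = 0.132336 / 0.176845 = 0.748315.

0.748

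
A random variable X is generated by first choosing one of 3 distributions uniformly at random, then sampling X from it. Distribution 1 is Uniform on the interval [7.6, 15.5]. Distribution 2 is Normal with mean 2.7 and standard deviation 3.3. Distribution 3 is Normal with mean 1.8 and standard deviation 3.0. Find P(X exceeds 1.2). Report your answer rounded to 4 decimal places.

0.7515

Conditional on each component, P(X > 1.2): 1: 1; 2: 0.675282; 3: 0.57926.
By total probability, P(X > 1.2) = 0.333333·1 + 0.333333·0.675282 + 0.333333·0.57926 = 0.751514.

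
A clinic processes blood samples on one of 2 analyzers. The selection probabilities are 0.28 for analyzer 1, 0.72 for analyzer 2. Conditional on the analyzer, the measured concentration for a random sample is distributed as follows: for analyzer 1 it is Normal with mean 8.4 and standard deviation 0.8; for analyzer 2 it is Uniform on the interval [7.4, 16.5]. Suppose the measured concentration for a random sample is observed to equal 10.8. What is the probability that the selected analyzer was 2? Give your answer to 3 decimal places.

0.981

Likelihoods f(10.8 | ·): 1: 0.00553981; 2: 0.10989.
Posterior ∝ prior × likelihood. Numerator for 2: 0.72·0.10989 = 0.0791209.
Normalizing constant: 0.28·0.00553981 + 0.72·0.10989 = 0.080672.
P(2 | observation) = 0.0791209 / 0.080672 = 0.980772.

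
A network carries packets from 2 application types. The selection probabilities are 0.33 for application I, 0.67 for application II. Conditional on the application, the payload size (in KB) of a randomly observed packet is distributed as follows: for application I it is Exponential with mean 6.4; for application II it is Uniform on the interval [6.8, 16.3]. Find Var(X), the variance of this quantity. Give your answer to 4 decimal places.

Per component, I: μ=6.4, E[X²]=81.92; II: μ=11.55, E[X²]=140.923.
E[X] = 0.33·6.4 + 0.67·11.55 = 9.8505.
E[X²] = 0.33·81.92 + 0.67·140.923 = 121.452.
Var(X) = E[X²] − (E[X])² = 121.452 − 97.0324 = 24.4199.

24.4199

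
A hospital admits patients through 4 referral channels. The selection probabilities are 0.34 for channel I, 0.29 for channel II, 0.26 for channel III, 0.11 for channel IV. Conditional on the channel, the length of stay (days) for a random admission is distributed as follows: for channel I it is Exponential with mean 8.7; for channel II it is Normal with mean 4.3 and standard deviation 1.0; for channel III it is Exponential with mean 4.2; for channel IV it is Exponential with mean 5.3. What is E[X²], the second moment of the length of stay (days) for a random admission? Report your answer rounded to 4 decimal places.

For each component E[X²] = Var + (mean)², giving I: 151.38; II: 19.49; III: 35.28; IV: 56.18.
Overall E[X²] = 0.34·151.38 + 0.29·19.49 + 0.26·35.28 + 0.11·56.18 = 72.4739.

72.4739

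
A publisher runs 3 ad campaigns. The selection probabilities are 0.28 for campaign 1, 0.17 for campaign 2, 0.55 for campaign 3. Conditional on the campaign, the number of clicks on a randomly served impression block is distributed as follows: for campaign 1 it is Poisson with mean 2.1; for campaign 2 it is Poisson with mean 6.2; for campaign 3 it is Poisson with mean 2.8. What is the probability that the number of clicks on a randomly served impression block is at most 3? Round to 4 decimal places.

0.6382

Conditional on each campaign, P(X ≤ 3): 1: 0.838643; 2: 0.134229; 3: 0.691937.
By total probability, P(X ≤ 3) = 0.28·0.838643 + 0.17·0.134229 + 0.55·0.691937 = 0.638205.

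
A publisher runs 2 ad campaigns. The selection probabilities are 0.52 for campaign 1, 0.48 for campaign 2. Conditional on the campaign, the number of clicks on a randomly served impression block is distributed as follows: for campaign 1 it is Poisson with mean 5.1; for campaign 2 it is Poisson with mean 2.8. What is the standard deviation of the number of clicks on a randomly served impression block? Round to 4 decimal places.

2.3057

Per component, 1: μ=5.1, E[X²]=31.11; 2: μ=2.8, E[X²]=10.64.
E[X] = 0.52·5.1 + 0.48·2.8 = 3.996.
E[X²] = 0.52·31.11 + 0.48·10.64 = 21.2844.
Var(X) = E[X²] − (E[X])² = 21.2844 − 15.968 = 5.31638.
SD(X) = √5.31638 = 2.30573.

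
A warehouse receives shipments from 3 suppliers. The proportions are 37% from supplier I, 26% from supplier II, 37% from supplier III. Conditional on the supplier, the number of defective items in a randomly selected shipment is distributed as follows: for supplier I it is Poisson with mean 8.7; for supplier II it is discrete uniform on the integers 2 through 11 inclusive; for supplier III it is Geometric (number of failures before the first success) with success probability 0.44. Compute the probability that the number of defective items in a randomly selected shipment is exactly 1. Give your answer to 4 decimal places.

0.0917

Conditional on each supplier, P(X = 1): I: 0.0014493; II: 0; III: 0.2464.
By total probability, P(X = 1) = 0.37·0.0014493 + 0.26·0 + 0.37·0.2464 = 0.0917042.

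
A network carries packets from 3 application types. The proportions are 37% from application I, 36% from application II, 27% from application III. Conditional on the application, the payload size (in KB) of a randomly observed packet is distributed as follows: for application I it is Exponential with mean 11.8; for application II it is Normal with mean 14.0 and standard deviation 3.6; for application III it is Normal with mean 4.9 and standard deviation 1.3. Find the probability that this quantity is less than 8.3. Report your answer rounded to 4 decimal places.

0.4761

Conditional on each application, P(X < 8.3): I: 0.505095; II: 0.0566728; III: 0.995544.
By total probability, P(X < 8.3) = 0.37·0.505095 + 0.36·0.0566728 + 0.27·0.995544 = 0.476084.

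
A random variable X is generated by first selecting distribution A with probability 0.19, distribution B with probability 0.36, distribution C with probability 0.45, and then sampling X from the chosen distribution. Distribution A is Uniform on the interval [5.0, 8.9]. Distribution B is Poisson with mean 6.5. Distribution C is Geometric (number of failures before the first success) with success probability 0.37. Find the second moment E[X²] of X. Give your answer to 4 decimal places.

For each component E[X²] = Var + (mean)², giving A: 49.57; B: 48.75; C: 7.5011.
Overall E[X²] = 0.19·49.57 + 0.36·48.75 + 0.45·7.5011 = 30.3438.

30.3438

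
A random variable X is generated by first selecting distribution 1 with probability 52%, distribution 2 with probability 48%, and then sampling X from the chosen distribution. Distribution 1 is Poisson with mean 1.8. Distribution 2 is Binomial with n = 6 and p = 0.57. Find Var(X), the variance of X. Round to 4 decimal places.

Per component, 1: μ=1.8, E[X²]=5.04; 2: μ=3.42, E[X²]=13.167.
E[X] = 0.52·1.8 + 0.48·3.42 = 2.5776.
E[X²] = 0.52·5.04 + 0.48·13.167 = 8.94096.
Var(X) = E[X²] − (E[X])² = 8.94096 − 6.64402 = 2.29694.

2.2969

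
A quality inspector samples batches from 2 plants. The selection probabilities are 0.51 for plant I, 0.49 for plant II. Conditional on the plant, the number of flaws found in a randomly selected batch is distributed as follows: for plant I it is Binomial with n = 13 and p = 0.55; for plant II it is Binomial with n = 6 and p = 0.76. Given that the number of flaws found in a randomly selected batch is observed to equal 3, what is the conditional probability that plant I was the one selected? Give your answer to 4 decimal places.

0.1220

Likelihoods P(X=3 | ·): I: 0.0162024; II: 0.121368.
Posterior ∝ prior × likelihood. Numerator for I: 0.51·0.0162024 = 0.00826322.
Normalizing constant: 0.51·0.0162024 + 0.49·0.121368 = 0.0677336.
P(I | observation) = 0.00826322 / 0.0677336 = 0.121996.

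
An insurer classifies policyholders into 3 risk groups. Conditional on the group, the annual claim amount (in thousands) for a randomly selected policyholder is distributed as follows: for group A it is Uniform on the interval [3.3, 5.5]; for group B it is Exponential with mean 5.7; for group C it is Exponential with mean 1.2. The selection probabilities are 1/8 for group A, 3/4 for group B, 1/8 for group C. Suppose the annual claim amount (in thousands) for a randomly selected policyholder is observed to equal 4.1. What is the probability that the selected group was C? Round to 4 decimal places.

0.0275

Likelihoods f(4.1 | ·): A: 0.454545; B: 0.0854551; C: 0.0273514.
Posterior ∝ prior × likelihood. Numerator for C: 0.125·0.0273514 = 0.00341892.
Normalizing constant: 0.125·0.454545 + 0.75·0.0854551 + 0.125·0.0273514 = 0.124328.
P(C | observation) = 0.00341892 / 0.124328 = 0.0274991.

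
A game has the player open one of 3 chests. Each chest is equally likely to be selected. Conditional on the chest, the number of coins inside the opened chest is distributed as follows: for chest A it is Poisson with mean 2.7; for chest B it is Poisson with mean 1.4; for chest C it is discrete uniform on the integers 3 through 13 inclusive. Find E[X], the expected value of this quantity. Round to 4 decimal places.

Component means — A: 2.7; B: 1.4; C: 8.
E[X] = 0.333333·2.7 + 0.333333·1.4 + 0.333333·8 = 4.03333.

4.0333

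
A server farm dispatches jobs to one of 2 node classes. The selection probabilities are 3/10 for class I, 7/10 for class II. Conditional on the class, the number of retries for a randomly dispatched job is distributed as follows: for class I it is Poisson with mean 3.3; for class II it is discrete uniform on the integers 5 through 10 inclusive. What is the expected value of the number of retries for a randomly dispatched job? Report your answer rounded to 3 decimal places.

6.240

Component means — I: 3.3; II: 7.5.
E[X] = 0.3·3.3 + 0.7·7.5 = 6.24.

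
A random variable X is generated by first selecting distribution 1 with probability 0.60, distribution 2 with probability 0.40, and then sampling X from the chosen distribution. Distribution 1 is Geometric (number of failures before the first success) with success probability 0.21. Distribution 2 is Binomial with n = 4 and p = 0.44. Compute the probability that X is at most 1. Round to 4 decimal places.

0.3885

Conditional on each component, P(X ≤ 1): 1: 0.3759; 2: 0.407429.
By total probability, P(X ≤ 1) = 0.6·0.3759 + 0.4·0.407429 = 0.388512.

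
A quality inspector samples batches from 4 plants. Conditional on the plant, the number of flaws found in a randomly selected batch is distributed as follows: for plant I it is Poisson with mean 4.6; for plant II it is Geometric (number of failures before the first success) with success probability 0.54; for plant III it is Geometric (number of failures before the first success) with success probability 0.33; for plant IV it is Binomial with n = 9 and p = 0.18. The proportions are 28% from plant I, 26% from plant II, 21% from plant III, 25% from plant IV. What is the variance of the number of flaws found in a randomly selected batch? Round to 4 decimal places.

Per component, I: μ=4.6, E[X²]=25.76; II: μ=0.851852, E[X²]=2.30316; III: μ=2.0303, E[X²]=10.2746; IV: μ=1.62, E[X²]=3.9528.
E[X] = 0.28·4.6 + 0.26·0.851852 + 0.21·2.0303 + 0.25·1.62 = 2.34085.
E[X²] = 0.28·25.76 + 0.26·2.30316 + 0.21·10.2746 + 0.25·3.9528 = 10.9575.
Var(X) = E[X²] − (E[X])² = 10.9575 − 5.47956 = 5.47792.

5.4779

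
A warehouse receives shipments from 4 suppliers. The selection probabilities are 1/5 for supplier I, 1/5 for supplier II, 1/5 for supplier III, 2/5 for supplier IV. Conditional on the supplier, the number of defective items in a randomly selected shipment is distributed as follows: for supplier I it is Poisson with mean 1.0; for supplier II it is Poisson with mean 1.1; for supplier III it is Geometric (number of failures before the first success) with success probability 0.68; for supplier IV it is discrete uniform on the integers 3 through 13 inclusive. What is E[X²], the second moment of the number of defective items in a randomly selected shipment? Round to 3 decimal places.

For each component E[X²] = Var + (mean)², giving I: 2; II: 2.31; III: 0.913495; IV: 74.
Overall E[X²] = 0.2·2 + 0.2·2.31 + 0.2·0.913495 + 0.4·74 = 30.6447.

30.645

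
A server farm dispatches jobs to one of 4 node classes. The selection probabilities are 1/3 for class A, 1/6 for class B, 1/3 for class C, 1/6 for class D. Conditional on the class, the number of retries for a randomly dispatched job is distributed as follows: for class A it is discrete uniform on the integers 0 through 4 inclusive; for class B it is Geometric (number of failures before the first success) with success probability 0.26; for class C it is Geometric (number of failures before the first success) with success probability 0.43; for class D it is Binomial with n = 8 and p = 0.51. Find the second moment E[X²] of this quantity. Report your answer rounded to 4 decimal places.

For each component E[X²] = Var + (mean)², giving A: 6; B: 19.0473; C: 4.83991; D: 18.6456.
Overall E[X²] = 0.333333·6 + 0.166667·19.0473 + 0.333333·4.83991 + 0.166667·18.6456 = 9.89546.

9.8955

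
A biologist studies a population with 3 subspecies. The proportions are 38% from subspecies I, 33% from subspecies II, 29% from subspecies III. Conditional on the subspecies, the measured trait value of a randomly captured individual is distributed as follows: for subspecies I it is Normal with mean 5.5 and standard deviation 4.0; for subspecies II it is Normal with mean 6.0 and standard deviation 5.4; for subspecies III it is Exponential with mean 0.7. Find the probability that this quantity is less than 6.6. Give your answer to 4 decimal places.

Conditional on each subspecies, P(X < 6.6): I: 0.608342; II: 0.544236; III: 0.99992.
By total probability, P(X < 6.6) = 0.38·0.608342 + 0.33·0.544236 + 0.29·0.99992 = 0.700744.

0.7007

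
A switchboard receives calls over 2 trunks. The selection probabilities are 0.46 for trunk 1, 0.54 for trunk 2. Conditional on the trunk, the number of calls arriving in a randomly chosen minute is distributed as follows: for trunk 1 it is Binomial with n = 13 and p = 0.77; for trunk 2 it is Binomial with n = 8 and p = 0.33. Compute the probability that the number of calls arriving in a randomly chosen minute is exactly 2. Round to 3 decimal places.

Conditional on each trunk, P(X = 2): 1: 4.40638e-06; 2: 0.275826.
By total probability, P(X = 2) = 0.46·4.40638e-06 + 0.54·0.275826 = 0.148948.

0.149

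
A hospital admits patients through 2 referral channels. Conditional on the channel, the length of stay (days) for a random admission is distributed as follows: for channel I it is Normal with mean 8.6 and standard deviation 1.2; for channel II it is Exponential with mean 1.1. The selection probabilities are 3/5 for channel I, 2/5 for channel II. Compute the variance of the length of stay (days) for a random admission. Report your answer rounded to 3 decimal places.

Per component, I: μ=8.6, E[X²]=75.4; II: μ=1.1, E[X²]=2.42.
E[X] = 0.6·8.6 + 0.4·1.1 = 5.6.
E[X²] = 0.6·75.4 + 0.4·2.42 = 46.208.
Var(X) = E[X²] − (E[X])² = 46.208 − 31.36 = 14.848.

14.848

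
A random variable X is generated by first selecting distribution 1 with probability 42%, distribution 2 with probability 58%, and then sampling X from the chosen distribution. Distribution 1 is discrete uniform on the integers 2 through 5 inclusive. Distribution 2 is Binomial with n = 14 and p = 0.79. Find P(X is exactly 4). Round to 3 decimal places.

Conditional on each component, P(X = 4): 1: 0.25; 2: 6.50332e-05.
By total probability, P(X = 4) = 0.42·0.25 + 0.58·6.50332e-05 = 0.105038.

0.105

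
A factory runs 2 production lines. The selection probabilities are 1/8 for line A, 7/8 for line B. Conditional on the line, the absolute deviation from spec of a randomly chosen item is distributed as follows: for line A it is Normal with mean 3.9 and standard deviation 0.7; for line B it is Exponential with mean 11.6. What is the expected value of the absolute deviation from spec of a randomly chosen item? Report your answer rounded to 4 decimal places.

10.6375

Component means — A: 3.9; B: 11.6.
E[X] = 0.125·3.9 + 0.875·11.6 = 10.6375.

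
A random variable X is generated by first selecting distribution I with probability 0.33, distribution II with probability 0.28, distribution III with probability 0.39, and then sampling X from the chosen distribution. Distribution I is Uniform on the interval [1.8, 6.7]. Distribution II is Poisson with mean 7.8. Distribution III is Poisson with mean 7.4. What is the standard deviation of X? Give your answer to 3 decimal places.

2.862

Per component, I: μ=4.25, E[X²]=20.0633; II: μ=7.8, E[X²]=68.64; III: μ=7.4, E[X²]=62.16.
E[X] = 0.33·4.25 + 0.28·7.8 + 0.39·7.4 = 6.4725.
E[X²] = 0.33·20.0633 + 0.28·68.64 + 0.39·62.16 = 50.0825.
Var(X) = E[X²] − (E[X])² = 50.0825 − 41.8933 = 8.18924.
SD(X) = √8.18924 = 2.86169.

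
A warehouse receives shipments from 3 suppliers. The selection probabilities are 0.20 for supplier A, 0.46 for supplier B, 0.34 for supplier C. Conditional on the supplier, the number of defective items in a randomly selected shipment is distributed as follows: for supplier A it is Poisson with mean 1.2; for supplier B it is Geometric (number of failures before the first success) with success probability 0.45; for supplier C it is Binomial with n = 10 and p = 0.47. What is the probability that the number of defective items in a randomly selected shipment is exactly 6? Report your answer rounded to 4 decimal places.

0.0667

Conditional on each supplier, P(X = 6): A: 0.00124911; B: 0.0124563; C: 0.178612.
By total probability, P(X = 6) = 0.2·0.00124911 + 0.46·0.0124563 + 0.34·0.178612 = 0.0667077.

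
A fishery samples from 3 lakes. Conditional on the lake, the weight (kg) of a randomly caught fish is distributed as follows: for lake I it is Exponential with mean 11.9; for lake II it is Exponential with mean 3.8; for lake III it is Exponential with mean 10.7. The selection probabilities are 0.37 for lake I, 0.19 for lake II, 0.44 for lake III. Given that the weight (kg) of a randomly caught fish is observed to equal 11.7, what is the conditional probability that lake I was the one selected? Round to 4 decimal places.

0.4198

Likelihoods f(11.7 | ·): I: 0.0314382; II: 0.0121073; III: 0.0313136.
Posterior ∝ prior × likelihood. Numerator for I: 0.37·0.0314382 = 0.0116321.
Normalizing constant: 0.37·0.0314382 + 0.19·0.0121073 + 0.44·0.0313136 = 0.0277105.
P(I | observation) = 0.0116321 / 0.0277105 = 0.419773.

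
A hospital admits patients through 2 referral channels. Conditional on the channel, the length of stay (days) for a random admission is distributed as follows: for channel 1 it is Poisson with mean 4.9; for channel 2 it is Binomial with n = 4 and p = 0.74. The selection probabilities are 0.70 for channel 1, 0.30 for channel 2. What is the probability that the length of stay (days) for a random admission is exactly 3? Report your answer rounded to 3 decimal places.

0.229

Conditional on each channel, P(X = 3): 1: 0.146014; 2: 0.421433.
By total probability, P(X = 3) = 0.7·0.146014 + 0.3·0.421433 = 0.22864.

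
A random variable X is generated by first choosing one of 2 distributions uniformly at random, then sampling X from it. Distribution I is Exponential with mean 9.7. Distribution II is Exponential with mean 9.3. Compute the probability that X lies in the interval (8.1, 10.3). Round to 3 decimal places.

Conditional on each component, P(8.1 < X < 10.3): I: 0.0880386; II: 0.0881713.
By total probability, P(8.1 < X < 10.3) = 0.5·0.0880386 + 0.5·0.0881713 = 0.088105.

0.088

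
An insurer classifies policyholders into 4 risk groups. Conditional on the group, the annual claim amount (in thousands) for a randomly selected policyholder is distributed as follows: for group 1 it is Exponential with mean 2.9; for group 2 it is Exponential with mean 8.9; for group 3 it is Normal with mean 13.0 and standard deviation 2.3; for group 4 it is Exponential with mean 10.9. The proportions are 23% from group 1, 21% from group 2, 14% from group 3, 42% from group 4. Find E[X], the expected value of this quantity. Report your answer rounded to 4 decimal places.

8.9340

Component means — 1: 2.9; 2: 8.9; 3: 13; 4: 10.9.
E[X] = 0.23·2.9 + 0.21·8.9 + 0.14·13 + 0.42·10.9 = 8.934.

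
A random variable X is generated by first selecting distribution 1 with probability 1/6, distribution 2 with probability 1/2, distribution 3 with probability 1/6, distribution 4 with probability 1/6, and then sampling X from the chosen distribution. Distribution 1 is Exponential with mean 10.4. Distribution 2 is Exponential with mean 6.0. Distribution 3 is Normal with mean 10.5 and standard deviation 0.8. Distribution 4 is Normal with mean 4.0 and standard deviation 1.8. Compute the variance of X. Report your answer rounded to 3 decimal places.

42.619

Per component, 1: μ=10.4, E[X²]=216.32; 2: μ=6, E[X²]=72; 3: μ=10.5, E[X²]=110.89; 4: μ=4, E[X²]=19.24.
E[X] = 0.166667·10.4 + 0.5·6 + 0.166667·10.5 + 0.166667·4 = 7.15.
E[X²] = 0.166667·216.32 + 0.5·72 + 0.166667·110.89 + 0.166667·19.24 = 93.7417.
Var(X) = E[X²] − (E[X])² = 93.7417 − 51.1225 = 42.6192.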